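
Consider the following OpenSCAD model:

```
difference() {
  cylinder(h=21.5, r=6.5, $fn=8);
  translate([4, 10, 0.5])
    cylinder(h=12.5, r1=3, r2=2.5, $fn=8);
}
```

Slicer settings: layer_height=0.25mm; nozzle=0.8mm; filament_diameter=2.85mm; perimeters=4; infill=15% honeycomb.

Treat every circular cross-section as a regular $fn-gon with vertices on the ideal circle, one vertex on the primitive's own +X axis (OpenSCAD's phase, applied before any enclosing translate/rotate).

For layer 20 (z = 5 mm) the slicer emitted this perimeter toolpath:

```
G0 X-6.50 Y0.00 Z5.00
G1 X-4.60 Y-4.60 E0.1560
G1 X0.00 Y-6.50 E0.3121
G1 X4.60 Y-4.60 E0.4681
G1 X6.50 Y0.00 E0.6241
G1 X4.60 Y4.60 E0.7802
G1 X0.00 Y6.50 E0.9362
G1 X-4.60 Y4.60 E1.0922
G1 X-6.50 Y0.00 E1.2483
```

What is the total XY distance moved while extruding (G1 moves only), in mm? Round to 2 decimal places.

39.82 mm

Sum the Euclidean lengths of each G1 segment: total = 39.82 mm.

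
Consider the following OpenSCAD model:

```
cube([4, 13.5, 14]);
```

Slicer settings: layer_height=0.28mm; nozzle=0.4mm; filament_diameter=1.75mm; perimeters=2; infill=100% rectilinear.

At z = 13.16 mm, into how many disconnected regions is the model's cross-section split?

At z = 13.16 mm: the 4×13.5 cube contributes its full rectangle. The result has 1 disconnected region.

1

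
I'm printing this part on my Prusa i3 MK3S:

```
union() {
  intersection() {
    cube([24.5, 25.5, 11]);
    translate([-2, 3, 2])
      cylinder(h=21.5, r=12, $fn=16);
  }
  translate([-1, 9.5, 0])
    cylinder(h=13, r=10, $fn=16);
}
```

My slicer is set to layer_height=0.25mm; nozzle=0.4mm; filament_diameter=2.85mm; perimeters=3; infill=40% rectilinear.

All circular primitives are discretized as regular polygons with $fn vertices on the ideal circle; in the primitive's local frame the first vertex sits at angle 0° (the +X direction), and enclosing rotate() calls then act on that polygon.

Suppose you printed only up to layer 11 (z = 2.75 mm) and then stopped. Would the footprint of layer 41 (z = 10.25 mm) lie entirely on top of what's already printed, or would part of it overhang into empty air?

Compare the two slices. At z = 2.75: the 24.5×25.5 cube contributes its full rectangle (area 624.75 mm²); the r=12 cylinder at (-2, 3) gives a regular 16-gon of circumradius 12 (constant along its height) (area = (16/2)·12.000²·sin(360°/16) = 440.85 mm²); After intersecting: the r=12 cylinder at (-2, 3) partially overlaps the 24.5×25.5 cube; clipping to the common part keeps 115.72 mm² — area = 115.72 mm²; the cylinder at (-1, 9.5): section is a regular 16-gon, circumradius r=10 (area = (16/2)·10.000²·sin(360°/16) = 306.15 mm²); Merging all regions: the regions partially overlap — summed areas 421.86 mm² minus the doubly-counted overlap 92.26 mm² gives 329.60 mm² — area = 329.60 mm². At z = 10.25: the 24.5×25.5 cube contributes its full rectangle (area 624.75 mm²); the r=12 cylinder at (-2, 3) contributes a regular 16-gon of circumradius 12 (area = (16/2)·12.000²·sin(360°/16) = 440.85 mm²); After intersecting: the r=12 cylinder at (-2, 3) partially overlaps the 24.5×25.5 cube; clipping to the common part keeps 115.72 mm² — area = 115.72 mm²; the r=10 cylinder at (-1, 9.5) gives a regular 16-gon of circumradius 10 (constant along its height) (area = (16/2)·10.000²·sin(360°/16) = 306.15 mm²); Taking the union: the regions partially overlap — summed areas 421.86 mm² minus the doubly-counted overlap 92.26 mm² gives 329.60 mm² — area = 329.60 mm². Checking containment: the cross-section at z = 10.25 is a subset of the cross-section at z = 2.75.

entirely on top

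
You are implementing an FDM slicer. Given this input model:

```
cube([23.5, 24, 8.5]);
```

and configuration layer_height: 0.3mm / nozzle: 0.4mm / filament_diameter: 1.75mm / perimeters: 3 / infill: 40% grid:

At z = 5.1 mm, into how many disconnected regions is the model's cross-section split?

At z = 5.1 mm: the cube is present — its section is the full 23.5×24 rectangle. The result has 1 disconnected region.

1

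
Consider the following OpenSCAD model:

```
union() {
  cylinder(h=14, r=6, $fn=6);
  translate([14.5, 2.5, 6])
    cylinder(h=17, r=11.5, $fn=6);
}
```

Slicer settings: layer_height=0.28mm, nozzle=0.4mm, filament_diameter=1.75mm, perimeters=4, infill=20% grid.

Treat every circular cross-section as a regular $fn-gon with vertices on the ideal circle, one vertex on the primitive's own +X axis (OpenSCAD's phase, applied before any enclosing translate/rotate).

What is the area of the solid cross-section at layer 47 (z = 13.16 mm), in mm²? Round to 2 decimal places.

At z = 13.16 mm: the r=6 cylinder contributes a regular 6-gon of circumradius 6 (area = (6/2)·6.000²·sin(360°/6) = 93.53 mm²); the r=11.5 cylinder at (14.5, 2.5) contributes a regular 6-gon of circumradius 11.5 (area = (6/2)·11.500²·sin(360°/6) = 343.60 mm²); Merging all regions: the regions partially overlap — summed areas 437.13 mm² minus the doubly-counted overlap 5.99 mm² gives 431.14 mm² — area = 431.14 mm². Overall, the cross-section is a single solid region. Net area = 431.14 mm².

431.14 mm²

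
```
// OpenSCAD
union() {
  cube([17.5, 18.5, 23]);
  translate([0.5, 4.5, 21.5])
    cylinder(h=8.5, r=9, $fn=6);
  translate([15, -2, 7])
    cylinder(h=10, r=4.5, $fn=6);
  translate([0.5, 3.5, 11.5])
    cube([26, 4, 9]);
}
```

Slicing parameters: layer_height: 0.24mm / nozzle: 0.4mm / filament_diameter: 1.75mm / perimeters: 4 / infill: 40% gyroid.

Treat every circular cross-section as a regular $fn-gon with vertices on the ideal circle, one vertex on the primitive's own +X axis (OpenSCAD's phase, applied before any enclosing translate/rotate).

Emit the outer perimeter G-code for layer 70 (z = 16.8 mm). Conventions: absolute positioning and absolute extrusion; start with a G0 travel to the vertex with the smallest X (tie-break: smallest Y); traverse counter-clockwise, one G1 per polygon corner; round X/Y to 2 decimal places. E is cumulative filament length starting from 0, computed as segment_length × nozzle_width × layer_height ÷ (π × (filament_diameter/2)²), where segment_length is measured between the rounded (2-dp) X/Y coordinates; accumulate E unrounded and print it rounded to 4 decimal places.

G0 X0.00 Y0.00 Z16.80
G1 X11.65 Y0.00 E0.4650
G1 X10.50 Y-2.00 E0.5571
G1 X12.75 Y-5.90 E0.7368
G1 X17.25 Y-5.90 E0.9164
G1 X19.50 Y-2.00 E1.0961
G1 X17.50 Y1.46 E1.2556
G1 X17.50 Y3.50 E1.3370
G1 X26.50 Y3.50 E1.6962
G1 X26.50 Y7.50 E1.8559
G1 X17.50 Y7.50 E2.2151
G1 X17.50 Y18.50 E2.6541
G1 X0.00 Y18.50 E3.3526
G1 X0.00 Y0.00 E4.0909

At z = 16.8 mm: the cube is present — its section is the full 17.5×18.5 rectangle; the cylinder at (0.5, 4.5) is absent (z outside [21.5, 30]); the cylinder at (15, -2): section is a regular 6-gon, circumradius r=4.5; the cube at (0.5, 3.5) (footprint 26×4) is included at this height; Taking the union: the regions partially overlap (shared area 78.00 mm²), so overlapping operands fuse into one piece — 1 connected region. The outline is a single polygon with 13 vertices. Extrusion per mm of travel: 0.4 × 0.24 / (π × 0.875²) = 0.039912. Accumulating E over each segment gives final E = 4.0909.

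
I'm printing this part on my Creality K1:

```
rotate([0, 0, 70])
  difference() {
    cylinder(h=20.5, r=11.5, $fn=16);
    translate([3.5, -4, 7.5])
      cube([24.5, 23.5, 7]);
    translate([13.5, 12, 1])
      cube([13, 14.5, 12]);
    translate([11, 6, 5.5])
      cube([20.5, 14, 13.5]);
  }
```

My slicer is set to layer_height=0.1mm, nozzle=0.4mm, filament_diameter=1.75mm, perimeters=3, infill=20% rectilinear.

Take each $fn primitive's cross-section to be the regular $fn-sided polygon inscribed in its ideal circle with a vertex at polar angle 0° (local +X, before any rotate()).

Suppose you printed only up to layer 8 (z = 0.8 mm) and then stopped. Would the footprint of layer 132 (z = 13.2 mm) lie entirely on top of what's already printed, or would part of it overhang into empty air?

Compare the two slices. At z = 0.8: the r=11.5 cylinder contributes a regular 16-gon of circumradius 11.5 (area = (16/2)·11.500²·sin(360°/16) = 404.88 mm²); the cube at (3.5, -4) is not intersected at this z (z outside [7.5, 14.5]); the cube at (13.5, 12) does not reach this height (z outside [1, 13]); the cube at (11, 6) is absent (z outside [5.5, 19]); Subtracting the remaining from the first: none of the subtracted shapes is present at this height, so the r=11.5 cylinder is unchanged — area = 404.88 mm²; (rotated 70° about Z; rotation is an isometry so areas/perimeters/island counts are preserved). At z = 13.2: the r=11.5 cylinder contributes a regular 16-gon of circumradius 11.5 (area = (16/2)·11.500²·sin(360°/16) = 404.88 mm²); the cube at (3.5, -4) (footprint 24.5×23.5) is included at this height (area 575.75 mm²); the cube at (13.5, 12) is not intersected at this z (z outside [1, 13]); the cube at (11, 6) is present — its section is the full 20.5×14 rectangle (area 287.00 mm²); Taking the first minus the rest: starting from the r=11.5 cylinder (404.88 mm²), the 24.5×23.5 cube at (3.5, -4) partially overlaps it — only the 92.60 mm² overlap (of its 575.75 mm²) is removed, clipping the outline; the 20.5×14 cube at (11, 6) misses the remaining region (no effect) — area = 312.28 mm²; (whole slice rotated 70° about Z — lengths, areas and connectivity unchanged). Checking containment: the cross-section at z = 13.2 is a subset of the cross-section at z = 0.8.

entirely on top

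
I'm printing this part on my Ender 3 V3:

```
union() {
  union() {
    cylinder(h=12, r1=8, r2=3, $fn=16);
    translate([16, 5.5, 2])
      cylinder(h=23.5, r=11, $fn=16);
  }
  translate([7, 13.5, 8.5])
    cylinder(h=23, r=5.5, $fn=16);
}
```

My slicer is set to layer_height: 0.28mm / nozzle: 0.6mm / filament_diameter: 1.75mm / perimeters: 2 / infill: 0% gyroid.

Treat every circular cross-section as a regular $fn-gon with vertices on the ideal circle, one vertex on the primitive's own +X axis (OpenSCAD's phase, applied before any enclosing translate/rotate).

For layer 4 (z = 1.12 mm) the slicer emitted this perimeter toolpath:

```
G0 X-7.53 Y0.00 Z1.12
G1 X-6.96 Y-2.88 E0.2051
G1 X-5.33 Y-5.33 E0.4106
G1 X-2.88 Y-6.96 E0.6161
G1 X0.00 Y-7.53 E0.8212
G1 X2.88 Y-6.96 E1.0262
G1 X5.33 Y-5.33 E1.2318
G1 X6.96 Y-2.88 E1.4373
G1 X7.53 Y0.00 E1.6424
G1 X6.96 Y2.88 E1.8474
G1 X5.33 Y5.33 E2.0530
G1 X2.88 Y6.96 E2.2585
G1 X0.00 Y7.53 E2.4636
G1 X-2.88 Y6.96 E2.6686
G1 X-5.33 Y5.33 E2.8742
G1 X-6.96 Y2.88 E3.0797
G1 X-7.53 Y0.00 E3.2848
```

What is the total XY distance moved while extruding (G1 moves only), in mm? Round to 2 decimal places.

Sum the Euclidean lengths of each G1 segment: total = 47.03 mm.

47.03 mm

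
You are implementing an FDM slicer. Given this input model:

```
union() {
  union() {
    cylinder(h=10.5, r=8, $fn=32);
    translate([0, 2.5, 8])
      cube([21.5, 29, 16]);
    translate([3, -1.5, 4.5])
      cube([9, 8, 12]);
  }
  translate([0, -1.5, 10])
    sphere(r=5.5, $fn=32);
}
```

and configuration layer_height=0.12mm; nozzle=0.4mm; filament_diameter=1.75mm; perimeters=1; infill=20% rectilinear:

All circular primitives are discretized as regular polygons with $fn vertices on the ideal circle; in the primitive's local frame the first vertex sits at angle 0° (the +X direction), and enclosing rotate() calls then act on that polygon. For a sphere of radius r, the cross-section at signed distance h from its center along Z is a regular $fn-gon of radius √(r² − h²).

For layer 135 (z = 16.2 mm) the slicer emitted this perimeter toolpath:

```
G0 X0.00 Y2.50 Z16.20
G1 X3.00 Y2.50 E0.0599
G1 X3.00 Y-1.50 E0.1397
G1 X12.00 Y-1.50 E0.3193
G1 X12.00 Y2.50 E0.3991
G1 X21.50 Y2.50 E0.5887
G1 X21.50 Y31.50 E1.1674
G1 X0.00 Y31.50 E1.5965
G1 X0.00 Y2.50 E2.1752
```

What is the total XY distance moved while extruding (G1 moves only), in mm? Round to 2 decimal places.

Sum the Euclidean lengths of each G1 segment: total = 109.00 mm.

109.00 mm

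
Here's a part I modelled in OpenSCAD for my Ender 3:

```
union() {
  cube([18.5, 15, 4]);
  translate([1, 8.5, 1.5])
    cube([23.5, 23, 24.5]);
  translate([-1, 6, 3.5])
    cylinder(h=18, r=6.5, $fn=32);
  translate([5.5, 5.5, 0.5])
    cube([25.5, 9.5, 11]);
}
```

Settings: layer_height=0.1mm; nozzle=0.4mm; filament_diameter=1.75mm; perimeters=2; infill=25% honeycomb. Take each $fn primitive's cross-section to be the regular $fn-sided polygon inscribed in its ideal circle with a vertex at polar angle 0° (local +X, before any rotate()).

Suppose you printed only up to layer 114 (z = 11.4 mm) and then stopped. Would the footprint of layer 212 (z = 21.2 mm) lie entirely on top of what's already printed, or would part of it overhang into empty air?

Compare the two slices. At z = 11.4: the cube does not reach this height (z outside [0, 4]); the 23.5×23 cube at (1, 8.5) contributes its full rectangle (area 540.50 mm²); the r=6.5 cylinder at (-1, 6) gives a regular 32-gon of circumradius 6.5 (constant along its height) (area = (32/2)·6.500²·sin(360°/32) = 131.88 mm²); the cube at (5.5, 5.5) (footprint 25.5×9.5) is included at this height (area 242.25 mm²); Merging all regions: the regions partially overlap — summed areas 914.63 mm² minus the doubly-counted overlap 132.94 mm² gives 781.70 mm² — area = 781.70 mm². At z = 21.2: the cube is absent (z outside [0, 4]); the cube at (1, 8.5) is present — its section is the full 23.5×23 rectangle (area 540.50 mm²); the r=6.5 cylinder at (-1, 6) gives a regular 32-gon of circumradius 6.5 (constant along its height) (area = (32/2)·6.500²·sin(360°/32) = 131.88 mm²); the cube at (5.5, 5.5) is absent (z outside [0.5, 11.5]); Merging all regions: the regions partially overlap — summed areas 672.38 mm² minus the doubly-counted overlap 9.44 mm² gives 662.95 mm² — area = 662.95 mm². Checking containment: the cross-section at z = 21.2 is a subset of the cross-section at z = 11.4.

entirely on top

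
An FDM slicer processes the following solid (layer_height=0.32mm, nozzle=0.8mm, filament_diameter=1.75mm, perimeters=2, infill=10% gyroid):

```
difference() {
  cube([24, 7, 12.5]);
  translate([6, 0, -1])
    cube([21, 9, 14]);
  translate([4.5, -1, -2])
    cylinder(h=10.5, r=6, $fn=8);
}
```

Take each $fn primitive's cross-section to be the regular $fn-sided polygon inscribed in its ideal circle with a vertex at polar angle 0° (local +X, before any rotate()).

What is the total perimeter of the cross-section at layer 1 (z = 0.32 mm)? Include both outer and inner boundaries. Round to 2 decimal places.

At z = 0.32 mm: the cube is present — its section is the full 24×7 rectangle (perimeter 62.00 mm); the cube at (6, 0) is present — its section is the full 21×9 rectangle (perimeter 60.00 mm); the r=6 cylinder at (4.5, -1) contributes a regular 8-gon of circumradius 6 (perimeter = 2·8·6.000·sin(180°/8) = 36.74 mm); Taking the first minus the rest: starting from the 24×7 cube, the 21×9 cube at (6, 0) partially overlaps it — only the 126.00 mm² overlap (of its 189.00 mm²) is removed, clipping the outline; the r=6 cylinder at (4.5, -1) partially overlaps it — only the 25.27 mm² overlap (of its 101.82 mm²) is removed, clipping the outline — boundary = 19.89 mm. Overall, the cross-section is a single solid region. Total boundary length (outer) = 19.89 mm.

19.89 mm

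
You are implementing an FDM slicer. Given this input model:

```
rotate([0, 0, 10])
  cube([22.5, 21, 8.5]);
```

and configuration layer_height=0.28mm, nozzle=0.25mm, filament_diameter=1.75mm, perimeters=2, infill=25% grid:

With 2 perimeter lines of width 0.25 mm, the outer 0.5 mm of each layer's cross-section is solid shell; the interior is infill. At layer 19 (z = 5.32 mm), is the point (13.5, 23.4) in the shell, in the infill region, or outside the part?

At z = 5.32 mm: the 22.5×21 cube contributes its full rectangle; (whole slice rotated 10° about Z — lengths, areas and connectivity unchanged). Overall, the cross-section is a single solid region. Undo the 10° rotation: the query point maps to (17.358, 20.700) in the un-rotated model frame. The nearest boundary edge runs (22.50, 21.00)→(0.00, 21.00); distance from the point to it = 0.30 mm. The point is inside the cross-section, 0.30 mm from the nearest boundary — within the 0.5 mm shell band (2 × 0.25).

shell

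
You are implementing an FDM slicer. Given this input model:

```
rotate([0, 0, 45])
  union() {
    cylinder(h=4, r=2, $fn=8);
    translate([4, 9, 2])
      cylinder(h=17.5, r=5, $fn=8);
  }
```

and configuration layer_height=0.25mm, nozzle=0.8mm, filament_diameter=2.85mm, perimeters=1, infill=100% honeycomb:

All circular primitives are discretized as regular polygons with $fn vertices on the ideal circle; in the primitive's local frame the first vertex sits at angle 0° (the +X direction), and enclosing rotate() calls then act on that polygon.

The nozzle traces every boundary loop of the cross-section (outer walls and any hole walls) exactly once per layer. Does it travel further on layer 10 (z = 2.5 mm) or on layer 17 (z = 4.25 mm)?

layer 10 (z = 2.5 mm)

Layer 10 (z = 2.5): the r=2 cylinder contributes a regular 8-gon of circumradius 2 (perimeter = 2·8·2.000·sin(180°/8) = 12.25 mm); the r=5 cylinder at (4, 9) gives a regular 8-gon of circumradius 5 (constant along its height) (perimeter = 2·8·5.000·sin(180°/8) = 30.61 mm); Taking the union: the 2 present regions are separate (no shared area or edge), so areas and boundary lengths simply add and each stays a separate island — boundary = 42.86 mm; (rotated 45° about Z; rotation is an isometry so areas/perimeters/island counts are preserved). So its perimeter = 42.86 mm. Layer 17 (z = 4.25): the cylinder is absent (z outside [0, 4]); the cylinder at (4, 9): section is a regular 8-gon, circumradius r=5 (perimeter = 2·8·5.000·sin(180°/8) = 30.61 mm); Combining (union): only the r=5 cylinder at (4, 9) is present, so the union is just that shape — boundary = 30.61 mm; (rotated 45° about Z; rotation is an isometry so areas/perimeters/island counts are preserved). So its perimeter = 30.61 mm. Layer 10 is larger (42.86 vs 30.61 mm).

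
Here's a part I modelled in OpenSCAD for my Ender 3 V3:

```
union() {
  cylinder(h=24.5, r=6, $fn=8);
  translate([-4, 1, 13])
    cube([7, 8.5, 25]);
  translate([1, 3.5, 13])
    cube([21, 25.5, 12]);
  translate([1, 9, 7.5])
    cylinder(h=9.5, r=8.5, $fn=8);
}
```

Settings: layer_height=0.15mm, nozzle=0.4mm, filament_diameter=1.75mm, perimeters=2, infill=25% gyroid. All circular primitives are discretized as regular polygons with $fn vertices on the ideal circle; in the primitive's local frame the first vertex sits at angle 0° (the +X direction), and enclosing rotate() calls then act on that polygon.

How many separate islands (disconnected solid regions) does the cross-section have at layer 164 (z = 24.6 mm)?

1

At z = 24.6 mm: the cylinder is absent (z outside [0, 24.5]); the cube at (-4, 1) is present — its section is the full 7×8.5 rectangle; the cube at (1, 3.5) (footprint 21×25.5) is included at this height; the cylinder at (1, 9) does not reach this height (z outside [7.5, 17]); Combining (union): the regions partially overlap (shared area 12.00 mm²), so overlapping operands fuse into one piece — 1 connected region. Overall, the cross-section is a single solid region. Island count = 1.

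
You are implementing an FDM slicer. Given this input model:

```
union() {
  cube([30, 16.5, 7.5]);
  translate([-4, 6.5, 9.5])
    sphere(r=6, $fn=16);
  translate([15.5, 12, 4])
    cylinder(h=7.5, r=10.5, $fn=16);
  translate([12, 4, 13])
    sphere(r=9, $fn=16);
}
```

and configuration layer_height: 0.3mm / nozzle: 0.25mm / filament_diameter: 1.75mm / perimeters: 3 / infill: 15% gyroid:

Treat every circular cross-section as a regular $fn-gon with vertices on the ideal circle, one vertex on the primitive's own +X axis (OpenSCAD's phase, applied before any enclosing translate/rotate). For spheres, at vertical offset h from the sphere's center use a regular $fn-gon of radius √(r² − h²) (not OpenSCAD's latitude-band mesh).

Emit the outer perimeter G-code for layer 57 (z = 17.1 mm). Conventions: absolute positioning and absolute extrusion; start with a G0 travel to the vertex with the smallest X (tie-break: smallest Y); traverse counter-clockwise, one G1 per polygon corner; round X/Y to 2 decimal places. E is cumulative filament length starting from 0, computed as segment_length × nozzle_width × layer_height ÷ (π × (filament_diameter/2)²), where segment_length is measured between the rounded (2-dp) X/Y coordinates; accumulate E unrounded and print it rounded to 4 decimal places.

G0 X3.99 Y4.00 Z17.10
G1 X4.60 Y0.93 E0.0976
G1 X6.33 Y-1.67 E0.1950
G1 X8.93 Y-3.40 E0.2924
G1 X12.00 Y-4.01 E0.3900
G1 X15.07 Y-3.40 E0.4876
G1 X17.67 Y-1.67 E0.5849
G1 X19.40 Y0.93 E0.6823
G1 X20.01 Y4.00 E0.7799
G1 X19.40 Y7.07 E0.8775
G1 X17.67 Y9.67 E0.9749
G1 X15.07 Y11.40 E1.0723
G1 X12.00 Y12.01 E1.1699
G1 X8.93 Y11.40 E1.2675
G1 X6.33 Y9.67 E1.3648
G1 X4.60 Y7.07 E1.4622
G1 X3.99 Y4.00 E1.5598

At z = 17.1 mm: the cube is absent (z outside [0, 7.5]); the sphere at (-4, 6.5) is absent (|z−center|=7.600 > r=6); the cylinder at (15.5, 12) is not intersected at this z (z outside [4, 11.5]); the r=9 sphere at (12, 4) contributes a regular 16-gon of circumradius √(9²−4.1²) = 8.012; Combining (union): only the r=9 sphere at (12, 4) is present, so the union is just that shape — 1 connected region. The outline is a single polygon with 16 vertices. Extrusion per mm of travel: 0.25 × 0.3 / (π × 0.875²) = 0.031181. Accumulating E over each segment gives final E = 1.5598.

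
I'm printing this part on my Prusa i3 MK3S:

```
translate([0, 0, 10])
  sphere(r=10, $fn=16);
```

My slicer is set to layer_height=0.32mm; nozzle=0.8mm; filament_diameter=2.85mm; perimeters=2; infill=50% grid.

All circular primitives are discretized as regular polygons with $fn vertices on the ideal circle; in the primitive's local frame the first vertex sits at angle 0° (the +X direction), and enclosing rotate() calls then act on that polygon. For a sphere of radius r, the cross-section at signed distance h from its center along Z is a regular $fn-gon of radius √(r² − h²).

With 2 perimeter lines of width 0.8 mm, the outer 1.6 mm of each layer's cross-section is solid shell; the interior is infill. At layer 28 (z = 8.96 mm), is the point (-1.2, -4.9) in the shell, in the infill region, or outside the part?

infill

At z = 8.96 mm: the r=10 sphere contributes a regular 16-gon of circumradius √(10²−1.04²) = 9.946. Overall, the cross-section is a single solid region. The nearest boundary edge runs (-3.81, -9.19)→(-0.00, -9.95); distance from the point to it = 4.71 mm. The point is inside the cross-section and 4.71 mm from the nearest boundary — more than the 1.6 mm shell width (2 × 0.8), so it's in the infill interior.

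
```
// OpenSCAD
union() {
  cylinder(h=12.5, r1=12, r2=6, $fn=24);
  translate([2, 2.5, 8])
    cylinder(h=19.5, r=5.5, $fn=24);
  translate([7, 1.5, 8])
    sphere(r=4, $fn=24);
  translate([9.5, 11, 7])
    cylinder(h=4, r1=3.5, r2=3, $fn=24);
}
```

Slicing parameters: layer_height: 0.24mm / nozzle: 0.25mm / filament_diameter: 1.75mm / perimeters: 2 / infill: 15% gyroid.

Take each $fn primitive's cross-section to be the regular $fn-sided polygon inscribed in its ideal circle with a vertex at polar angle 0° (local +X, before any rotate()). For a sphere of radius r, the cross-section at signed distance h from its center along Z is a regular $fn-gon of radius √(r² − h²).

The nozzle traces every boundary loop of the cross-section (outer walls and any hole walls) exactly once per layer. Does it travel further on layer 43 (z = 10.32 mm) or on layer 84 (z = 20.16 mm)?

layer 43 (z = 10.32 mm)

Layer 43 (z = 10.32): the cone (r1=12→r2=6) has section circumradius 7.046 here — a regular 24-gon (perimeter = 2·24·7.046·sin(180°/24) = 44.15 mm); the r=5.5 cylinder at (2, 2.5) contributes a regular 24-gon of circumradius 5.5 (perimeter = 2·24·5.500·sin(180°/24) = 34.46 mm); the sphere at (7, 1.5): section is a regular 24-gon, circumradius = √(r²−h²) = √(4²−2.32²) = 3.258 (perimeter = 2·24·3.258·sin(180°/24) = 20.42 mm); the cone at (9.5, 11) contributes a regular 24-gon of circumradius 3.085 (interpolated between r1=3.5 and r2=3 at t=0.830) (perimeter = 2·24·3.085·sin(180°/24) = 19.33 mm); Combining (union): the regions partially overlap (shared area 97.50 mm²), so the edge portions inside another operand are dropped and the merged outline is re-measured after clipping — boundary = 69.63 mm. So its perimeter = 69.63 mm. Layer 84 (z = 20.16): the cone is not intersected at this z (z outside [0, 12.5]); the cylinder at (2, 2.5): section is a regular 24-gon, circumradius r=5.5 (perimeter = 2·24·5.500·sin(180°/24) = 34.46 mm); the sphere at (7, 1.5) does not reach this height (|z−center|=12.160 > r=4); the cone at (9.5, 11) is absent (z outside [7, 11]); Combining (union): only the r=5.5 cylinder at (2, 2.5) is present, so the union is just that shape — boundary = 34.46 mm. So its perimeter = 34.46 mm. Layer 43 is larger (69.63 vs 34.46 mm).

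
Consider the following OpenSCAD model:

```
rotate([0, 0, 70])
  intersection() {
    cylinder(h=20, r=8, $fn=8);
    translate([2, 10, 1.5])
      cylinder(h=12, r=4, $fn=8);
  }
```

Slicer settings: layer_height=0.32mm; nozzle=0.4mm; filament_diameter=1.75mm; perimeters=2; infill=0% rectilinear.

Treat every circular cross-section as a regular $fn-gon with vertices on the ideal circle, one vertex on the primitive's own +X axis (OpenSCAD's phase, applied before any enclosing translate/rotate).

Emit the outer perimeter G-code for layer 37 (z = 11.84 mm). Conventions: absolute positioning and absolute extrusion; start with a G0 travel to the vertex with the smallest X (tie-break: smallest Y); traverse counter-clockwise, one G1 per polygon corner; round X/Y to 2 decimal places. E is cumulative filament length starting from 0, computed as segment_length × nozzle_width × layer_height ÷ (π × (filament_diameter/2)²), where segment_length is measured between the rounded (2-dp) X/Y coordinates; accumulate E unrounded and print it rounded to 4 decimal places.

At z = 11.84 mm: the r=8 cylinder gives a regular 8-gon of circumradius 8 (constant along its height); the cylinder at (2, 10): section is a regular 8-gon, circumradius r=4; Taking the intersection: the r=4 cylinder at (2, 10) partially overlaps the r=8 cylinder; clipping to the common part keeps 3.90 mm² — 1 connected region; (whole slice rotated 70° about Z — lengths, areas and connectivity unchanged). The outline is a single polygon with 5 vertices. Extrusion per mm of travel: 0.4 × 0.32 / (π × 0.875²) = 0.053216. Accumulating E over each segment gives final E = 0.5232.

G0 X-7.52 Y2.74 Z11.84
G1 X-7.47 Y1.65 E0.0581
G1 X-7.02 Y1.67 E0.0820
G1 X-4.95 Y3.93 E0.2451
G1 X-5.02 Y5.46 E0.3266
G1 X-7.52 Y2.74 E0.5232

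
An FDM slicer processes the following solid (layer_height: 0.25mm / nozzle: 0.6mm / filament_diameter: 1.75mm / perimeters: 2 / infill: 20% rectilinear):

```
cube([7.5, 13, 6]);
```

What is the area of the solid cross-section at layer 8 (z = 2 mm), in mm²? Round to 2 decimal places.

97.50 mm²

At z = 2 mm: the 7.5×13 cube contributes its full rectangle (area 97.50 mm²). Overall, the cross-section is a single solid region. Net area = 97.50 mm².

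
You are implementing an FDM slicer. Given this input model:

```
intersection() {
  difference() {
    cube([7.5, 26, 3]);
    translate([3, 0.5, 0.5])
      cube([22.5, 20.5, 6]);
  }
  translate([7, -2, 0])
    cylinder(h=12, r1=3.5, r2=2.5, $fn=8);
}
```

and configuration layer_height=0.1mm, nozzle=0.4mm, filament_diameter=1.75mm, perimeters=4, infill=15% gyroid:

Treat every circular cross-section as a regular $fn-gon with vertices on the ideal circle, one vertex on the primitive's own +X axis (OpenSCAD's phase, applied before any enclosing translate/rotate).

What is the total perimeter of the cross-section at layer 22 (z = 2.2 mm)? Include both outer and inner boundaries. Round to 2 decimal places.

6.74 mm

At z = 2.2 mm: the 7.5×26 cube contributes its full rectangle (perimeter 67.00 mm); the cube at (3, 0.5) (footprint 22.5×20.5) is included at this height (perimeter 86.00 mm); After the difference (first − rest): starting from the 7.5×26 cube, the 22.5×20.5 cube at (3, 0.5) partially overlaps it — only the 92.25 mm² overlap (of its 461.25 mm²) is removed, clipping the outline — boundary = 76.00 mm; the cone at (7, -2) (r1=3.5→r2=2.5) has section circumradius 3.317 here — a regular 8-gon (perimeter = 2·8·3.317·sin(180°/8) = 20.31 mm); Keeping only the common overlap: the cone at (7, -2) partially overlaps the result so far; clipping to the common part keeps 1.42 mm² — boundary = 6.74 mm. Overall, the cross-section is a single solid region. Total boundary length (outer) = 6.74 mm.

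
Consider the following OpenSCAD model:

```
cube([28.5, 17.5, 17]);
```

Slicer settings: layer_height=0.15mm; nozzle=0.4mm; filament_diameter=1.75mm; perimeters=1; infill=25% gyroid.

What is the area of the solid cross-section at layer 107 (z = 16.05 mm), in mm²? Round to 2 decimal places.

At z = 16.05 mm: the cube (footprint 28.5×17.5) is included at this height (area 498.75 mm²). Overall, the cross-section is a single solid region. Net area = 498.75 mm².

498.75 mm²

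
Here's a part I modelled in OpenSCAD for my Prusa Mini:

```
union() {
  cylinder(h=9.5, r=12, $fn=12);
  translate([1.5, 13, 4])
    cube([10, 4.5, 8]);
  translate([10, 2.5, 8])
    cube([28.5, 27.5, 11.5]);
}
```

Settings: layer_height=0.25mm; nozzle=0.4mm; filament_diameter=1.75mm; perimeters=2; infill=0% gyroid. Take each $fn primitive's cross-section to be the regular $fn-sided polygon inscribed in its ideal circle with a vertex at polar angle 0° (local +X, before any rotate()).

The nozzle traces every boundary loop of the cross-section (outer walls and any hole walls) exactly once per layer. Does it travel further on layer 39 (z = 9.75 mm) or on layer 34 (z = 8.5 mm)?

Layer 39 (z = 9.75): the cylinder is absent (z outside [0, 9.5]); the 10×4.5 cube at (1.5, 13) contributes its full rectangle (perimeter 29.00 mm); the 28.5×27.5 cube at (10, 2.5) contributes its full rectangle (perimeter 112.00 mm); Taking the union: the regions partially overlap (shared area 6.75 mm²), so the edge portions inside another operand are dropped and the merged outline is re-measured after clipping — boundary = 129.00 mm. So its perimeter = 129.00 mm. Layer 34 (z = 8.5): the r=12 cylinder contributes a regular 12-gon of circumradius 12 (perimeter = 2·12·12.000·sin(180°/12) = 74.54 mm); the 10×4.5 cube at (1.5, 13) contributes its full rectangle (perimeter 29.00 mm); the cube at (10, 2.5) is present — its section is the full 28.5×27.5 rectangle (perimeter 112.00 mm); Combining (union): the regions partially overlap (shared area 9.84 mm²), so the edge portions inside another operand are dropped and the merged outline is re-measured after clipping — boundary = 194.14 mm. So its perimeter = 194.14 mm. Layer 34 is larger (194.14 vs 129.00 mm).

layer 34 (z = 8.5 mm)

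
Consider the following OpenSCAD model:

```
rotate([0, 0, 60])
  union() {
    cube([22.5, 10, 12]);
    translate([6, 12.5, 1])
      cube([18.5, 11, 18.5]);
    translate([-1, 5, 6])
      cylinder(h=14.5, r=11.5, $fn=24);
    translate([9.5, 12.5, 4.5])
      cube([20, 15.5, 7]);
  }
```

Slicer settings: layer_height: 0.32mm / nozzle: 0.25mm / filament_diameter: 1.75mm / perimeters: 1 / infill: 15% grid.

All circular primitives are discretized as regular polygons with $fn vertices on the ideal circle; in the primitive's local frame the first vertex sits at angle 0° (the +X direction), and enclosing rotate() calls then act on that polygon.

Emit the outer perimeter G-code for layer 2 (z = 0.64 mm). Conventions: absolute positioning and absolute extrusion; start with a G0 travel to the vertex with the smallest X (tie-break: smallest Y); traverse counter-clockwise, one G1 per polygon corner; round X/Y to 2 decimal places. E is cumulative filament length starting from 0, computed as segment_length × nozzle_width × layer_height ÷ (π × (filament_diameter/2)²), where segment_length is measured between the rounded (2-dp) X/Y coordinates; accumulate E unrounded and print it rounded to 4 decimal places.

At z = 0.64 mm: the cube (footprint 22.5×10) is included at this height; the cube at (6, 12.5) does not reach this height (z outside [1, 19.5]); the cylinder at (-1, 5) is absent (z outside [6, 20.5]); the cube at (9.5, 12.5) does not reach this height (z outside [4.5, 11.5]); Merging all regions: only the 22.5×10 cube is present, so the union is just that shape — 1 connected region; (rotated 60° about Z; rotation is an isometry so areas/perimeters/island counts are preserved). The outline is a single polygon with 4 vertices. Extrusion per mm of travel: 0.25 × 0.32 / (π × 0.875²) = 0.033260. Accumulating E over each segment gives final E = 2.1621.

G0 X-8.66 Y5.00 Z0.64
G1 X0.00 Y0.00 E0.3326
G1 X11.25 Y19.49 E1.0811
G1 X2.59 Y24.49 E1.4137
G1 X-8.66 Y5.00 E2.1621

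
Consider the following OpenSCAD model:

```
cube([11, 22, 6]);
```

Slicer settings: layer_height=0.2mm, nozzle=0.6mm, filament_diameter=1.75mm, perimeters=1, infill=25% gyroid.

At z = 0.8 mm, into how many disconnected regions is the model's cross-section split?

1

At z = 0.8 mm: the 11×22 cube contributes its full rectangle. The result has 1 disconnected region.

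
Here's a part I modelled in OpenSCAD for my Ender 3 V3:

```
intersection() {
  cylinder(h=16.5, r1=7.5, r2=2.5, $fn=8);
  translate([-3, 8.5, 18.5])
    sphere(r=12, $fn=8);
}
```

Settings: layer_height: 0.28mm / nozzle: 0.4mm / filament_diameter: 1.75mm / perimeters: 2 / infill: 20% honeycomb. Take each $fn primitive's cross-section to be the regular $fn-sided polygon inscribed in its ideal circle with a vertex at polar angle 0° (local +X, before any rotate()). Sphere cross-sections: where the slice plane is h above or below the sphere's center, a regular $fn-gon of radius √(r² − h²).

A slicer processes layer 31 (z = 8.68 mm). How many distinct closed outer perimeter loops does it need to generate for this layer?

At z = 8.68 mm: the cone: at t=0.526 of its height the radius interpolates to r₁+(r₂−r₁)t = 4.870, giving a regular 8-gon of that circumradius; the r=12 sphere at (-3, 8.5) slices to a regular 8-gon of circumradius 6.897 (√(r²−h²) with h=9.82 from center); Keeping only the common overlap: the r=12 sphere at (-3, 8.5) partially overlaps the cone; clipping to the common part keeps 9.75 mm² — 1 connected region. The result has 1 disconnected region.

1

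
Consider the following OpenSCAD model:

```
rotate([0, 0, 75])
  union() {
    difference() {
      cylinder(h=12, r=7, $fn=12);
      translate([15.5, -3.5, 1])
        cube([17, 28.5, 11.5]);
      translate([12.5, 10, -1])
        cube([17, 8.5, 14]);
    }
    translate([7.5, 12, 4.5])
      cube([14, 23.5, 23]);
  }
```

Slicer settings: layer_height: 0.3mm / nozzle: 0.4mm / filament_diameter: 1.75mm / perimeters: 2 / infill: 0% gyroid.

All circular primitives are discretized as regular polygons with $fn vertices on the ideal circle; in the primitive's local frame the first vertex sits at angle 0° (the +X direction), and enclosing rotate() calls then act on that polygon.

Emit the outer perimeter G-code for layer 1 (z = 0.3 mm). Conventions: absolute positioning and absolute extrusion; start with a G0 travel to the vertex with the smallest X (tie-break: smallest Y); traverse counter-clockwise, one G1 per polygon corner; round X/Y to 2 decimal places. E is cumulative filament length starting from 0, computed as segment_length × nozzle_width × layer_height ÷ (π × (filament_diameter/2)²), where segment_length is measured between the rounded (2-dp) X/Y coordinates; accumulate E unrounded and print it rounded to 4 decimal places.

G0 X-6.76 Y-1.81 Z0.30
G1 X-4.95 Y-4.95 E0.1808
G1 X-1.81 Y-6.76 E0.3616
G1 X1.81 Y-6.76 E0.5422
G1 X4.95 Y-4.95 E0.7231
G1 X6.76 Y-1.81 E0.9039
G1 X6.76 Y1.81 E1.0845
G1 X4.95 Y4.95 E1.2653
G1 X1.81 Y6.76 E1.4461
G1 X-1.81 Y6.76 E1.6267
G1 X-4.95 Y4.95 E1.8075
G1 X-6.76 Y1.81 E1.9884
G1 X-6.76 Y-1.81 E2.1690

At z = 0.3 mm: the r=7 cylinder contributes a regular 12-gon of circumradius 7; the cube at (15.5, -3.5) is not intersected at this z (z outside [1, 12.5]); the cube at (12.5, 10) (footprint 17×8.5) is included at this height; Subtracting the remaining from the first: starting from the r=7 cylinder, the 17×8.5 cube at (12.5, 10) misses the remaining region (no effect) — 1 connected region; the cube at (7.5, 12) does not reach this height (z outside [4.5, 27.5]); Merging all regions: only that combined region is present, so the union is just that shape — 1 connected region; (whole slice rotated 75° about Z — lengths, areas and connectivity unchanged). The outline is a single polygon with 12 vertices. Extrusion per mm of travel: 0.4 × 0.3 / (π × 0.875²) = 0.049890. Accumulating E over each segment gives final E = 2.1690.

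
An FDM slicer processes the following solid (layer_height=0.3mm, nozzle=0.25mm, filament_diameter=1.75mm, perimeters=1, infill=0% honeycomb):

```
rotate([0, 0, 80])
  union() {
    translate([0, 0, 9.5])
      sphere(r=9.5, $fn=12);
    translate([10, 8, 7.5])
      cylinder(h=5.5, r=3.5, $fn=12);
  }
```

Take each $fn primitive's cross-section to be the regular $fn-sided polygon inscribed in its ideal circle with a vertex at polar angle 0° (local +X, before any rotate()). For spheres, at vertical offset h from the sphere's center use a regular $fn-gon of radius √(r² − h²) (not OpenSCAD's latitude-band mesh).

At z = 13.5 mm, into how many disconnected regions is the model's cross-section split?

1

At z = 13.5 mm: the sphere: section is a regular 12-gon, circumradius = √(r²−h²) = √(9.5²−4²) = 8.617; the cylinder at (10, 8) is absent (z outside [7.5, 13]); Combining (union): only the r=9.5 sphere is present, so the union is just that shape — 1 connected region; (rotated 80° about Z; rotation is an isometry so areas/perimeters/island counts are preserved). The result has 1 disconnected region.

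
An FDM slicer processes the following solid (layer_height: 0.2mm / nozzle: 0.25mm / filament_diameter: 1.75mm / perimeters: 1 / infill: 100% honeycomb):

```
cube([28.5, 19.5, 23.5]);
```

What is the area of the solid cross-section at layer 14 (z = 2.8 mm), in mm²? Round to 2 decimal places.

555.75 mm²

At z = 2.8 mm: the cube (footprint 28.5×19.5) is included at this height (area 555.75 mm²). Overall, the cross-section is a single solid region. Net area = 555.75 mm².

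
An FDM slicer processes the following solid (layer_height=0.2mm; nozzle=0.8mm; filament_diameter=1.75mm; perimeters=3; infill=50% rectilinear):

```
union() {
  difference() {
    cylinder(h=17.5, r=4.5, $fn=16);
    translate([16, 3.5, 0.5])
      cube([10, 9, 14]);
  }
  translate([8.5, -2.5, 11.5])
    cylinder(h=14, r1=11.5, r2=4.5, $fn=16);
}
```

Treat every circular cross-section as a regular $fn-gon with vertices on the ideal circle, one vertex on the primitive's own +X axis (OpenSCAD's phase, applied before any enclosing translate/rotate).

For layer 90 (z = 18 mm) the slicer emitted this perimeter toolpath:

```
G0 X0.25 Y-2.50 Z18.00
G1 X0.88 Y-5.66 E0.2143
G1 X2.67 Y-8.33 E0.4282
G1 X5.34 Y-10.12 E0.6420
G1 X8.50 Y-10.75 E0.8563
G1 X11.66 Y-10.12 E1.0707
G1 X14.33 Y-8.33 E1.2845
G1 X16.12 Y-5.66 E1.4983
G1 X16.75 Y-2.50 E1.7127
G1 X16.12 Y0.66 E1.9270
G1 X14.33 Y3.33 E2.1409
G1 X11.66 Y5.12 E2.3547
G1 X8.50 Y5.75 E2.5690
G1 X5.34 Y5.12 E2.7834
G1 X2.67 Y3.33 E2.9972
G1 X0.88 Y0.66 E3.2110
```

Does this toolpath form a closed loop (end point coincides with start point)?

Start point (G0): (0.25, -2.50). End point (last G1): the path does not return to the start — open.

no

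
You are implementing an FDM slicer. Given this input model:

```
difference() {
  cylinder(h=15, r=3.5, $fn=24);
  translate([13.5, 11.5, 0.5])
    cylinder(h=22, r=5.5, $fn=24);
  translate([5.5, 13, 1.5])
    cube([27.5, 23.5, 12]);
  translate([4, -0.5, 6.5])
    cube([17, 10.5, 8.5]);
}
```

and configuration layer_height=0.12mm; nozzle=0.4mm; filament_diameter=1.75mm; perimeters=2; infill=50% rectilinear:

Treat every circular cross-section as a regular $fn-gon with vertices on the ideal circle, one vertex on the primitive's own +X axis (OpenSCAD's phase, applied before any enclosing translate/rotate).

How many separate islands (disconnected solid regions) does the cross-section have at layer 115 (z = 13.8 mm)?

1

At z = 13.8 mm: the cylinder: section is a regular 24-gon, circumradius r=3.5; the r=5.5 cylinder at (13.5, 11.5) gives a regular 24-gon of circumradius 5.5 (constant along its height); the cube at (5.5, 13) is not intersected at this z (z outside [1.5, 13.5]); the cube at (4, -0.5) is present — its section is the full 17×10.5 rectangle; Taking the first minus the rest: starting from the r=3.5 cylinder, the r=5.5 cylinder at (13.5, 11.5) misses the remaining region (no effect); the 17×10.5 cube at (4, -0.5) misses the remaining region (no effect) — 1 connected region. Overall, the cross-section is a single solid region. Island count = 1.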